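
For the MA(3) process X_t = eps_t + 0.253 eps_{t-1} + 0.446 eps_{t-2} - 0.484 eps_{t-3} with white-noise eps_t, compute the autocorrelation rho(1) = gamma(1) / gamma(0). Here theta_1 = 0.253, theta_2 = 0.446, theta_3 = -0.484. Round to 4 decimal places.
\rho(1) = 0.1002

For an MA(q) process with theta_0 = 1, the autocovariance is
  gamma(k) = sigma^2 * sum_{i=0..q-k} theta_i * theta_{i+k},
and rho(k) = gamma(k) / gamma(0). Sigma^2 cancels.
  numerator   = (1)*(0.253) + (0.253)*(0.446) + (0.446)*(-0.484) = 0.149974.
  denominator = (1)^2 + (0.253)^2 + (0.446)^2 + (-0.484)^2 = 1.497181.
  rho(1) = 0.149974 / 1.497181 = 0.1002.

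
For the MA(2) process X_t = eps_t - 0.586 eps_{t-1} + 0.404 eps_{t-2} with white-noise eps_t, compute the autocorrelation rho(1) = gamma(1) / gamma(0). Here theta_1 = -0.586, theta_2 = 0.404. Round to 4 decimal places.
\rho(1) = -0.5461

For an MA(q) process with theta_0 = 1, the autocovariance is
  gamma(k) = sigma^2 * sum_{i=0..q-k} theta_i * theta_{i+k},
and rho(k) = gamma(k) / gamma(0). Sigma^2 cancels.
  numerator   = (1)*(-0.586) + (-0.586)*(0.404) = -0.822744.
  denominator = (1)^2 + (-0.586)^2 + (0.404)^2 = 1.506612.
  rho(1) = -0.822744 / 1.506612 = -0.5461.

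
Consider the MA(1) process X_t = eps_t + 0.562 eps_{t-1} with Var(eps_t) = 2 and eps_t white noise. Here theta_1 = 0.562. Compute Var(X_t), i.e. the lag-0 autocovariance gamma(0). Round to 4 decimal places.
\gamma(0) = 2.6317

For an MA(q) process X_t = eps_t + sum_i theta_i eps_{t-i} with
Var(eps_t) = sigma^2, the variance is
  gamma(0) = sigma^2 * (1 + sum_i theta_i^2).
  sum_i theta_i^2 = (0.562)^2 = 0.315844.
  gamma(0) = 2 * (1 + 0.315844) = 2 * 1.315844 = 2.631688, which rounds to 2.6317.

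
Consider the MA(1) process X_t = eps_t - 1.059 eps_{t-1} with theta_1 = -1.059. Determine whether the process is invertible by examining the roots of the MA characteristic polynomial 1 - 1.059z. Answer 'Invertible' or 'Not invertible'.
\text{Not invertible}

The MA(q) characteristic polynomial is P(z) = 1 - 1.059z.
Invertibility requires all roots to lie outside the unit circle, i.e. |z| > 1 for every root.
This is linear in z: 1 + (-1.059) z = 0  =>  z = -1/(-1.059) = 0.944287,  |z| = 0.944287.
Moduli of all roots: 0.9443.
All moduli strictly greater than 1? No.
Verdict: Not invertible.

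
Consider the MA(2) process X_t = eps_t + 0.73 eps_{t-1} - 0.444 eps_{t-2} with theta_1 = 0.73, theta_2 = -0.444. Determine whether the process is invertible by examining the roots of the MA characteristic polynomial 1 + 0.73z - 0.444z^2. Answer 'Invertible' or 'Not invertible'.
\text{Not invertible}

The MA(q) characteristic polynomial is P(z) = 1 + 0.73z - 0.444z^2.
Invertibility requires all roots to lie outside the unit circle, i.e. |z| > 1 for every root.
Set 1 + (0.73) z + (-0.444) z^2 = 0, i.e. a z^2 + b z + c = 0 with a = -0.444, b = 0.73, c = 1.
Discriminant D = b^2 - 4ac = (0.73)^2 - 4*(-0.444)*1 = 0.5329 - (-1.776) = 2.3089.
D >= 0, so the roots are real: z = (-b +/- sqrt(D)) / (2a) = (-0.73 +/- 1.519506) / (-0.888).
  z_1 = (-0.73 + 1.519506) / (-0.888) = -0.8891,   |z_1| = 0.8891.
  z_2 = (-0.73 - 1.519506) / (-0.888) = 2.5332,   |z_2| = 2.5332.
Moduli of all roots: 0.8891, 2.5332.
All moduli strictly greater than 1? No.
Verdict: Not invertible.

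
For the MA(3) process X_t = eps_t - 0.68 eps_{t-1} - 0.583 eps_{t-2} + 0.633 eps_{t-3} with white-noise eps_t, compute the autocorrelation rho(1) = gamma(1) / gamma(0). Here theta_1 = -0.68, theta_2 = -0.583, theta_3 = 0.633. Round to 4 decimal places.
\rho(1) = -0.2962

For an MA(q) process with theta_0 = 1, the autocovariance is
  gamma(k) = sigma^2 * sum_{i=0..q-k} theta_i * theta_{i+k},
and rho(k) = gamma(k) / gamma(0). Sigma^2 cancels.
  numerator   = (1)*(-0.68) + (-0.68)*(-0.583) + (-0.583)*(0.633) = -0.652599.
  denominator = (1)^2 + (-0.68)^2 + (-0.583)^2 + (0.633)^2 = 2.202978.
  rho(1) = -0.652599 / 2.202978 = -0.2962.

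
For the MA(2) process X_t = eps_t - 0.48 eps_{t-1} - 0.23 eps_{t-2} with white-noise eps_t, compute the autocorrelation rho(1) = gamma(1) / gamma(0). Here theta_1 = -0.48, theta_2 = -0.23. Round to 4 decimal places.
\rho(1) = -0.2880

For an MA(q) process with theta_0 = 1, the autocovariance is
  gamma(k) = sigma^2 * sum_{i=0..q-k} theta_i * theta_{i+k},
and rho(k) = gamma(k) / gamma(0). Sigma^2 cancels.
  numerator   = (1)*(-0.48) + (-0.48)*(-0.23) = -0.3696.
  denominator = (1)^2 + (-0.48)^2 + (-0.23)^2 = 1.2833.
  rho(1) = -0.3696 / 1.2833 = -0.2880.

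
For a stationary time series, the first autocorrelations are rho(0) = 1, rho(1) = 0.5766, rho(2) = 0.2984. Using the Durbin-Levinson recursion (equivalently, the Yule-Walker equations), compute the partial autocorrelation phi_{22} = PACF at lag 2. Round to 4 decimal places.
\phi_{22} = -0.0510

The PACF at lag k is phi_{kk}, the last component of the solution
to the Yule-Walker system G_k phi = r_k where
  (G_k)_{ij} = rho(|i - j|), (r_k)_i = rho(i), i,j = 1..k.
Equivalently, Durbin-Levinson gives phi_{kk} iteratively:
  phi_{11} = rho(1)
  phi_{kk} = [rho(k) - sum_{j=1..k-1} phi_{k-1,j} rho(k-j)]
            / [1 - sum_{j=1..k-1} phi_{k-1,j} rho(j)],
  phi_{k,j} = phi_{k-1,j} - phi_{kk} phi_{k-1,k-j},  j = 1..k-1.
Step k = 1:
  phi_11 = rho(1) = 0.5766.
Step k = 2:
  phi_22 = [rho(2) - phi_11 rho(1)] / [1 - phi_11 rho(1)] = [0.2984 - (0.5766)(0.5766)] / [1 - (0.5766)(0.5766)]
         = -0.03406756 / 0.66753244 = -0.051.
Therefore phi_{22} = -0.0510.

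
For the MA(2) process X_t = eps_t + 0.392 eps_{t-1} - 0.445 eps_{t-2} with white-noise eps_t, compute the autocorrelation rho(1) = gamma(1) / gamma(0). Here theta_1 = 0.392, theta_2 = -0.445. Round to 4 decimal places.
\rho(1) = 0.1610

For an MA(q) process with theta_0 = 1, the autocovariance is
  gamma(k) = sigma^2 * sum_{i=0..q-k} theta_i * theta_{i+k},
and rho(k) = gamma(k) / gamma(0). Sigma^2 cancels.
  numerator   = (1)*(0.392) + (0.392)*(-0.445) = 0.21756.
  denominator = (1)^2 + (0.392)^2 + (-0.445)^2 = 1.351689.
  rho(1) = 0.21756 / 1.351689 = 0.1610.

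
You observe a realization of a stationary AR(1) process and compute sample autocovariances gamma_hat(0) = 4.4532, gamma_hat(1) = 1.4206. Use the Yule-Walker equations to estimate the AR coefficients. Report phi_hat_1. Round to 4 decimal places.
\hat\phi_{1} = 0.3190

The Yule-Walker equations for an AR(p) process read, in matrix form,
  Gamma_p phi = r_p,   with   (Gamma_p)_{ij} = gamma(|i - j|),
                       (r_p)_i = gamma(i),   i,j = 1..p.
Substitute the sample gammas (Toeplitz matrix and right-hand side of size 1):
  Gamma_p = [[4.4532]]
  r_p     = [1.4206]
With p = 1 this is the single equation gamma(0) phi_1 = gamma(1):
  phi_hat_1 = gamma(1) / gamma(0) = 1.4206 / 4.4532 = 0.3190.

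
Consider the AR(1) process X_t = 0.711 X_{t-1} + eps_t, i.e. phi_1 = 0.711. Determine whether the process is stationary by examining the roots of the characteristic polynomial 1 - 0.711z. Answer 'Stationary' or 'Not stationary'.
\text{Stationary}

The AR(p) characteristic polynomial is P(z) = 1 - 0.711z.
Stationarity requires all roots to lie outside the unit circle, i.e. |z| > 1 for every root.
This is linear in z: 1 + (-0.711) z = 0  =>  z = -1/(-0.711) = 1.40647,  |z| = 1.40647.
Moduli of all roots: 1.4065.
All moduli strictly greater than 1? Yes.
Verdict: Stationary.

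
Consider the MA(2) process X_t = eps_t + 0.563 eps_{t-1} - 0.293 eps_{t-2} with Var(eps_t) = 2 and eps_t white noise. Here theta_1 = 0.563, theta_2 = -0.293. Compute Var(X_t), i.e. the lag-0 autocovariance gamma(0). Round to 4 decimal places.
\gamma(0) = 2.8056

For an MA(q) process X_t = eps_t + sum_i theta_i eps_{t-i} with
Var(eps_t) = sigma^2, the variance is
  gamma(0) = sigma^2 * (1 + sum_i theta_i^2).
  sum_i theta_i^2 = (0.563)^2 + (-0.293)^2 = 0.316969 + 0.085849 = 0.402818.
  gamma(0) = 2 * (1 + 0.402818) = 2 * 1.402818 = 2.805636, which rounds to 2.8056.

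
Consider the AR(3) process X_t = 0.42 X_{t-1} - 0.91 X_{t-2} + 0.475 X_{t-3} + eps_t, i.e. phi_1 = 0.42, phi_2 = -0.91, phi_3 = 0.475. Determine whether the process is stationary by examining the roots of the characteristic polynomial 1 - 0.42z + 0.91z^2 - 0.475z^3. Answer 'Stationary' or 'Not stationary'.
\text{Stationary}

The AR(p) characteristic polynomial is P(z) = 1 - 0.42z + 0.91z^2 - 0.475z^3.
Stationarity requires all roots to lie outside the unit circle, i.e. |z| > 1 for every root.
Degree 3: look for a simple real root z0 first, then factor out (1 - z/z0) and solve the remaining quadratic.
Testing z0 = 2: P(2) = 1 + (-0.42)(2) + (0.91)(2)^2 + (-0.475)(2)^3
  = 1 + (-0.84) + (3.64) + (-3.8) = 0.  So z_0 = 2 is a root, |z_0| = 2.
Divide out the factor (1 - 0.5 z) = (1 - z/z0) (since 1/z0 = 0.5):
  P(z) = (1 - 0.5 z)(1 + (0.08) z + (0.95) z^2)
  [check: z-coef 0.08 - (0.5) = -0.42; z^2-coef 0.95 - (0.5)(0.08) = 0.91; z^3-coef -(0.5)(0.95) = -0.475.]
Remaining roots from the quadratic factor 1 + (0.08) z + (0.95) z^2:
  Set 1 + (0.08) z + (0.95) z^2 = 0, i.e. a z^2 + b z + c = 0 with a = 0.95, b = 0.08, c = 1.
  Discriminant D = b^2 - 4ac = (0.08)^2 - 4*(0.95)*1 = 0.0064 - (3.8) = -3.7936.
  D < 0, so the roots are the complex-conjugate pair z = (-b +/- i sqrt(-D)) / (2a) = -0.0421 +/- 1.0251i.
  For a conjugate pair |z|^2 = z * conj(z) = (product of roots) = c/a = 1/(0.95) = 1.052632, so |z| = sqrt(1.052632) = 1.026 for both roots.
Moduli of all roots: 2.0000, 1.0260, 1.0260.
All moduli strictly greater than 1? Yes.
Verdict: Stationary.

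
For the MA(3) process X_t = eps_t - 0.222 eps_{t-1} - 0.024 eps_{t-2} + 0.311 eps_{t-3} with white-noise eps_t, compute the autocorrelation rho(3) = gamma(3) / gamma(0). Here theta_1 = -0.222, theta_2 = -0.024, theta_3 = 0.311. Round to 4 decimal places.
\rho(3) = 0.2712

For an MA(q) process with theta_0 = 1, the autocovariance is
  gamma(k) = sigma^2 * sum_{i=0..q-k} theta_i * theta_{i+k},
and rho(k) = gamma(k) / gamma(0). Sigma^2 cancels.
  numerator   = (1)*(0.311) = 0.311.
  denominator = (1)^2 + (-0.222)^2 + (-0.024)^2 + (0.311)^2 = 1.146581.
  rho(3) = 0.311 / 1.146581 = 0.2712.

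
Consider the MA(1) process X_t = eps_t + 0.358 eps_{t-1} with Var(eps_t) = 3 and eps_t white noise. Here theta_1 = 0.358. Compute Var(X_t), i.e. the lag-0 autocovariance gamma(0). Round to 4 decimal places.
\gamma(0) = 3.3845

For an MA(q) process X_t = eps_t + sum_i theta_i eps_{t-i} with
Var(eps_t) = sigma^2, the variance is
  gamma(0) = sigma^2 * (1 + sum_i theta_i^2).
  sum_i theta_i^2 = (0.358)^2 = 0.128164.
  gamma(0) = 3 * (1 + 0.128164) = 3 * 1.128164 = 3.384492, which rounds to 3.3845.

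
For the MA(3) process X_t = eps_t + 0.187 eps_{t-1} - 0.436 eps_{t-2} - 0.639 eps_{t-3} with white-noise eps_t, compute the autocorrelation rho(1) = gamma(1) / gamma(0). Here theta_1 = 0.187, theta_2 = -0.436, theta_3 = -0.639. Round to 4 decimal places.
\rho(1) = 0.2351

For an MA(q) process with theta_0 = 1, the autocovariance is
  gamma(k) = sigma^2 * sum_{i=0..q-k} theta_i * theta_{i+k},
and rho(k) = gamma(k) / gamma(0). Sigma^2 cancels.
  numerator   = (1)*(0.187) + (0.187)*(-0.436) + (-0.436)*(-0.639) = 0.384072.
  denominator = (1)^2 + (0.187)^2 + (-0.436)^2 + (-0.639)^2 = 1.633386.
  rho(1) = 0.384072 / 1.633386 = 0.2351.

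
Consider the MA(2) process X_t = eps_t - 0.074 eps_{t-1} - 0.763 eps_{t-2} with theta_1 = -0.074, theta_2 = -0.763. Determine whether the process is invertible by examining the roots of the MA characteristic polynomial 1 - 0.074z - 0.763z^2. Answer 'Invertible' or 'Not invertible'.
\text{Invertible}

The MA(q) characteristic polynomial is P(z) = 1 - 0.074z - 0.763z^2.
Invertibility requires all roots to lie outside the unit circle, i.e. |z| > 1 for every root.
Set 1 + (-0.074) z + (-0.763) z^2 = 0, i.e. a z^2 + b z + c = 0 with a = -0.763, b = -0.074, c = 1.
Discriminant D = b^2 - 4ac = (-0.074)^2 - 4*(-0.763)*1 = 0.005476 - (-3.052) = 3.057476.
D >= 0, so the roots are real: z = (-b +/- sqrt(D)) / (2a) = (0.074 +/- 1.748564) / (-1.526).
  z_1 = (0.074 + 1.748564) / (-1.526) = -1.1943,   |z_1| = 1.1943.
  z_2 = (0.074 - 1.748564) / (-1.526) = 1.0974,   |z_2| = 1.0974.
Moduli of all roots: 1.1943, 1.0974.
All moduli strictly greater than 1? Yes.
Verdict: Invertible.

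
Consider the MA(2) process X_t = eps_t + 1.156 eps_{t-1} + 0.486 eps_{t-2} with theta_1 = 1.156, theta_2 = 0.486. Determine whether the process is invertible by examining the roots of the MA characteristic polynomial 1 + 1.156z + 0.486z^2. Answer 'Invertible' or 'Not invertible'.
\text{Invertible}

The MA(q) characteristic polynomial is P(z) = 1 + 1.156z + 0.486z^2.
Invertibility requires all roots to lie outside the unit circle, i.e. |z| > 1 for every root.
Set 1 + (1.156) z + (0.486) z^2 = 0, i.e. a z^2 + b z + c = 0 with a = 0.486, b = 1.156, c = 1.
Discriminant D = b^2 - 4ac = (1.156)^2 - 4*(0.486)*1 = 1.336336 - (1.944) = -0.607664.
D < 0, so the roots are the complex-conjugate pair z = (-b +/- i sqrt(-D)) / (2a) = -1.1893 +/- 0.802i.
For a conjugate pair |z|^2 = z * conj(z) = (product of roots) = c/a = 1/(0.486) = 2.057613, so |z| = sqrt(2.057613) = 1.4344 for both roots.
Moduli of all roots: 1.4344, 1.4344.
All moduli strictly greater than 1? Yes.
Verdict: Invertible.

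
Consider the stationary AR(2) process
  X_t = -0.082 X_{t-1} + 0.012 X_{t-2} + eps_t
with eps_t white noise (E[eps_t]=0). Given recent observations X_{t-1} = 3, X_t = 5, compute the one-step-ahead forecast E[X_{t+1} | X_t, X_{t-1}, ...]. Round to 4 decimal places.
E[X_{t+1} \mid \mathcal F_t] = -0.3740

For an AR(p) model X_t = c + sum_i phi_i X_{t-i} + eps_t, the
one-step-ahead conditional mean is
  E[X_{t+1} | X_t, ...] = c + sum_i phi_i X_{t+1-i}.
Substitute known values:
  E[X_{t+1} | ...] = (-0.082) * (5) + (0.012) * (3)
                   = -0.3740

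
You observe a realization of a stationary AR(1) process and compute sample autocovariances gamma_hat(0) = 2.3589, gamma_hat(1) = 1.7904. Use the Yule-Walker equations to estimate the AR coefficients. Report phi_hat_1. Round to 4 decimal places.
\hat\phi_{1} = 0.7590

The Yule-Walker equations for an AR(p) process read, in matrix form,
  Gamma_p phi = r_p,   with   (Gamma_p)_{ij} = gamma(|i - j|),
                       (r_p)_i = gamma(i),   i,j = 1..p.
Substitute the sample gammas (Toeplitz matrix and right-hand side of size 1):
  Gamma_p = [[2.3589]]
  r_p     = [1.7904]
With p = 1 this is the single equation gamma(0) phi_1 = gamma(1):
  phi_hat_1 = gamma(1) / gamma(0) = 1.7904 / 2.3589 = 0.7590.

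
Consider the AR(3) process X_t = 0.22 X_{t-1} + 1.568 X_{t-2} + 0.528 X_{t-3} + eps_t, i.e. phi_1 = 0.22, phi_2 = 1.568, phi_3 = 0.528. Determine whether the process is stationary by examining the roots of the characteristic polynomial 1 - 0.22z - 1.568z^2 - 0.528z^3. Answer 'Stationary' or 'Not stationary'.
\text{Not stationary}

The AR(p) characteristic polynomial is P(z) = 1 - 0.22z - 1.568z^2 - 0.528z^3.
Stationarity requires all roots to lie outside the unit circle, i.e. |z| > 1 for every root.
Degree 3: look for a simple real root z0 first, then factor out (1 - z/z0) and solve the remaining quadratic.
Testing z0 = -2.5: P(-2.5) = 1 + (-0.22)(-2.5) + (-1.568)(-2.5)^2 + (-0.528)(-2.5)^3
  = 1 + (0.55) + (-9.8) + (8.25) = 0.  So z_0 = -2.5 is a root, |z_0| = 2.5.
Divide out the factor (1 + 0.4 z) = (1 - z/z0) (since 1/z0 = -0.4):
  P(z) = (1 + 0.4 z)(1 + (-0.62) z + (-1.32) z^2)
  [check: z-coef -0.62 - (-0.4) = -0.22; z^2-coef -1.32 - (-0.4)(-0.62) = -1.568; z^3-coef -(-0.4)(-1.32) = -0.528.]
Remaining roots from the quadratic factor 1 + (-0.62) z + (-1.32) z^2:
  Set 1 + (-0.62) z + (-1.32) z^2 = 0, i.e. a z^2 + b z + c = 0 with a = -1.32, b = -0.62, c = 1.
  Discriminant D = b^2 - 4ac = (-0.62)^2 - 4*(-1.32)*1 = 0.3844 - (-5.28) = 5.6644.
  D >= 0, so the roots are real: z = (-b +/- sqrt(D)) / (2a) = (0.62 +/- 2.38) / (-2.64).
    z_1 = (0.62 + 2.38) / (-2.64) = -1.1364,   |z_1| = 1.1364.
    z_2 = (0.62 - 2.38) / (-2.64) = 0.6667,   |z_2| = 0.6667.
Moduli of all roots: 2.5000, 1.1364, 0.6667.
All moduli strictly greater than 1? No.
Verdict: Not stationary.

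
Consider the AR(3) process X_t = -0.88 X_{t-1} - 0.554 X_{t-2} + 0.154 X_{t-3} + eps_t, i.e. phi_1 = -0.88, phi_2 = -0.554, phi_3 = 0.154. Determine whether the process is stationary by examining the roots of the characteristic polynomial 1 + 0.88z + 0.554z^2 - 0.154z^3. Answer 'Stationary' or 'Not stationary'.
\text{Stationary}

The AR(p) characteristic polynomial is P(z) = 1 + 0.88z + 0.554z^2 - 0.154z^3.
Stationarity requires all roots to lie outside the unit circle, i.e. |z| > 1 for every root.
Degree 3: look for a simple real root z0 first, then factor out (1 - z/z0) and solve the remaining quadratic.
Testing z0 = 5: P(5) = 1 + (0.88)(5) + (0.554)(5)^2 + (-0.154)(5)^3
  = 1 + (4.4) + (13.85) + (-19.25) = 0.  So z_0 = 5 is a root, |z_0| = 5.
Divide out the factor (1 - 0.2 z) = (1 - z/z0) (since 1/z0 = 0.2):
  P(z) = (1 - 0.2 z)(1 + (1.08) z + (0.77) z^2)
  [check: z-coef 1.08 - (0.2) = 0.88; z^2-coef 0.77 - (0.2)(1.08) = 0.554; z^3-coef -(0.2)(0.77) = -0.154.]
Remaining roots from the quadratic factor 1 + (1.08) z + (0.77) z^2:
  Set 1 + (1.08) z + (0.77) z^2 = 0, i.e. a z^2 + b z + c = 0 with a = 0.77, b = 1.08, c = 1.
  Discriminant D = b^2 - 4ac = (1.08)^2 - 4*(0.77)*1 = 1.1664 - (3.08) = -1.9136.
  D < 0, so the roots are the complex-conjugate pair z = (-b +/- i sqrt(-D)) / (2a) = -0.7013 +/- 0.8983i.
  For a conjugate pair |z|^2 = z * conj(z) = (product of roots) = c/a = 1/(0.77) = 1.298701, so |z| = sqrt(1.298701) = 1.1396 for both roots.
Moduli of all roots: 5.0000, 1.1396, 1.1396.
All moduli strictly greater than 1? Yes.
Verdict: Stationary.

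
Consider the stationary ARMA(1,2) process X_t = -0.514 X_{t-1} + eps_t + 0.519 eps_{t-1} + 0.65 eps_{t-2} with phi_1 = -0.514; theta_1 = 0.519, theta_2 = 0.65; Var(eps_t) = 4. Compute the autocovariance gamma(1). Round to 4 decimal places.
\gamma(1) = -1.1383

Multiply the model equation by X_{t-k} and take expectations. With theta_0 = psi_0 = 1 and psi_j the MA(infinity) weights, this gives
  gamma(k) - sum_i phi_i gamma(k-i) = c_k,
  c_k = sigma^2 * sum_{j=k..q} theta_j psi_{j-k}   (c_k = 0 for k > q),
using gamma(-m) = gamma(m).
psi-weights needed (psi_j = theta_j + sum_i phi_i psi_{j-i}):
  psi_1 = theta_1 + phi_1 = 0.519 + (-0.514) = 0.005
  psi_2 = theta_2 + phi_1 psi_1 = 0.65 + (-0.514)(0.005) = 0.64743
Right-hand sides:
  c_0 = sigma^2 (1 + theta_1 psi_1 + theta_2 psi_2) = 4 * (1 + (0.519)(0.005) + (0.65)(0.64743)) = 4 * 1.423424 = 5.693698
  c_1 = sigma^2 (theta_1 + theta_2 psi_1) = 4 * (0.519 + (0.65)(0.005)) = 2.089
  c_2 = sigma^2 theta_2 = 4 * (0.65) = 2.6
Equations for k = 0 and k = 1 (AR order 1):
  gamma(0) = phi_1 gamma(1) + c_0
  gamma(1) = phi_1 gamma(0) + c_1
Substituting the second into the first: gamma(0) (1 - phi_1^2) = c_0 + phi_1 c_1, so
  gamma(0) = (c_0 + phi_1 c_1) / (1 - phi_1^2) = (5.693698 + (-0.514)(2.089)) / (1 - (-0.514)^2) = 4.619952 / 0.735804 = 6.278781.
  gamma(1) = phi_1 gamma(0) + c_1 = (-0.514)(6.278781) + (2.089) = -1.138293.
Therefore gamma(1) = -1.1383 (to 4 decimal places).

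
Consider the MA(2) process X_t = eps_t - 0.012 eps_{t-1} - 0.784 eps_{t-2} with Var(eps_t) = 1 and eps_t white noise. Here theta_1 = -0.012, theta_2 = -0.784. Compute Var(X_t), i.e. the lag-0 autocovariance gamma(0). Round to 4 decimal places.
\gamma(0) = 1.6148

For an MA(q) process X_t = eps_t + sum_i theta_i eps_{t-i} with
Var(eps_t) = sigma^2, the variance is
  gamma(0) = sigma^2 * (1 + sum_i theta_i^2).
  sum_i theta_i^2 = (-0.012)^2 + (-0.784)^2 = 0.000144 + 0.614656 = 0.6148.
  gamma(0) = 1 * (1 + 0.6148) = 1 * 1.6148 = 1.6148.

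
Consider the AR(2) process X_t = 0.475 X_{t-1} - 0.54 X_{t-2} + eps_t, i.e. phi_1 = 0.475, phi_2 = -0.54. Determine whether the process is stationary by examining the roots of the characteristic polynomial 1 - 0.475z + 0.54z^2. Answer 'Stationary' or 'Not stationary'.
\text{Stationary}

The AR(p) characteristic polynomial is P(z) = 1 - 0.475z + 0.54z^2.
Stationarity requires all roots to lie outside the unit circle, i.e. |z| > 1 for every root.
Set 1 + (-0.475) z + (0.54) z^2 = 0, i.e. a z^2 + b z + c = 0 with a = 0.54, b = -0.475, c = 1.
Discriminant D = b^2 - 4ac = (-0.475)^2 - 4*(0.54)*1 = 0.225625 - (2.16) = -1.934375.
D < 0, so the roots are the complex-conjugate pair z = (-b +/- i sqrt(-D)) / (2a) = 0.4398 +/- 1.2878i.
For a conjugate pair |z|^2 = z * conj(z) = (product of roots) = c/a = 1/(0.54) = 1.851852, so |z| = sqrt(1.851852) = 1.3608 for both roots.
Moduli of all roots: 1.3608, 1.3608.
All moduli strictly greater than 1? Yes.
Verdict: Stationary.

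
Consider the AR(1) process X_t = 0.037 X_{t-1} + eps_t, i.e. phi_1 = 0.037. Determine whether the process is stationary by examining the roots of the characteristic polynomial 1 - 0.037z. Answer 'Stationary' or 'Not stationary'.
\text{Stationary}

The AR(p) characteristic polynomial is P(z) = 1 - 0.037z.
Stationarity requires all roots to lie outside the unit circle, i.e. |z| > 1 for every root.
This is linear in z: 1 + (-0.037) z = 0  =>  z = -1/(-0.037) = 27.027027,  |z| = 27.027027.
Moduli of all roots: 27.0270.
All moduli strictly greater than 1? Yes.
Verdict: Stationary.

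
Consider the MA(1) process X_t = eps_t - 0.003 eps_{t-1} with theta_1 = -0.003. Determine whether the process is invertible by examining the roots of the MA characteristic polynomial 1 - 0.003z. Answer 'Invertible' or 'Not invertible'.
\text{Invertible}

The MA(q) characteristic polynomial is P(z) = 1 - 0.003z.
Invertibility requires all roots to lie outside the unit circle, i.e. |z| > 1 for every root.
This is linear in z: 1 + (-0.003) z = 0  =>  z = -1/(-0.003) = 333.333333,  |z| = 333.333333.
Moduli of all roots: 333.3333.
All moduli strictly greater than 1? Yes.
Verdict: Invertible.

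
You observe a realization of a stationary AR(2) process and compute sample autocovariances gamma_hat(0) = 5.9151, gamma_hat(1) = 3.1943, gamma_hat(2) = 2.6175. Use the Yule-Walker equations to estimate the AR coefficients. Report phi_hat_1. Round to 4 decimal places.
\hat\phi_{1} = 0.4250

The Yule-Walker equations for an AR(p) process read, in matrix form,
  Gamma_p phi = r_p,   with   (Gamma_p)_{ij} = gamma(|i - j|),
                       (r_p)_i = gamma(i),   i,j = 1..p.
Substitute the sample gammas (Toeplitz matrix and right-hand side of size 2):
  Gamma_p = [[5.9151, 3.1943], [3.1943, 5.9151]]
  r_p     = [3.1943, 2.6175]
Written out:
  5.9151 phi_1 + 3.1943 phi_2 = 3.1943
  3.1943 phi_1 + 5.9151 phi_2 = 2.6175
Solve by Cramer's rule:
  det = gamma(0)^2 - gamma(1)^2 = (5.9151)^2 - (3.1943)^2 = 34.98840801 - 10.20355249 = 24.78485552
  phi_hat_1 = [gamma(1) gamma(0) - gamma(1) gamma(2)] / det = [(3.1943)(5.9151) - (3.1943)(2.6175)] / 24.78485552 = 10.53352368 / 24.78485552 = 0.425
  phi_hat_2 = [gamma(0) gamma(2) - gamma(1)^2] / det = [(5.9151)(2.6175) - (3.1943)^2] / 24.78485552 = 5.27922176 / 24.78485552 = 0.213
So phi_hat = [0.4250, 0.2130].
Therefore phi_hat_1 = 0.4250.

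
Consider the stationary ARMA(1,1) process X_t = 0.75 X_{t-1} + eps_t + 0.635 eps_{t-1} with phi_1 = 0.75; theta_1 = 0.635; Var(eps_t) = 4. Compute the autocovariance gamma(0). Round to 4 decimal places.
\gamma(0) = 21.5381

Multiply the model equation by X_{t-k} and take expectations. With theta_0 = psi_0 = 1 and psi_j the MA(infinity) weights, this gives
  gamma(k) - sum_i phi_i gamma(k-i) = c_k,
  c_k = sigma^2 * sum_{j=k..q} theta_j psi_{j-k}   (c_k = 0 for k > q),
using gamma(-m) = gamma(m).
psi-weights needed (psi_j = theta_j + sum_i phi_i psi_{j-i}):
  psi_1 = theta_1 + phi_1 = 0.635 + (0.75) = 1.385
Right-hand sides:
  c_0 = sigma^2 (1 + theta_1 psi_1) = 4 * (1 + (0.635)(1.385)) = 4 * 1.879475 = 7.5179
  c_1 = sigma^2 theta_1 = 4 * (0.635) = 2.54
  c_2 = 0
Equations for k = 0 and k = 1 (AR order 1):
  gamma(0) = phi_1 gamma(1) + c_0
  gamma(1) = phi_1 gamma(0) + c_1
Substituting the second into the first: gamma(0) (1 - phi_1^2) = c_0 + phi_1 c_1, so
  gamma(0) = (c_0 + phi_1 c_1) / (1 - phi_1^2) = (7.5179 + (0.75)(2.54)) / (1 - (0.75)^2) = 9.4229 / 0.4375 = 21.538057.
Therefore gamma(0) = 21.5381 (to 4 decimal places).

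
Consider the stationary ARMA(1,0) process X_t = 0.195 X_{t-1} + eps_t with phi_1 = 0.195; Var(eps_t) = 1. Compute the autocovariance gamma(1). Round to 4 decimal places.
\gamma(1) = 0.2027

Multiply the model equation by X_{t-k} and take expectations. With theta_0 = psi_0 = 1 and psi_j the MA(infinity) weights, this gives
  gamma(k) - sum_i phi_i gamma(k-i) = c_k,
  c_k = sigma^2 * sum_{j=k..q} theta_j psi_{j-k}   (c_k = 0 for k > q),
using gamma(-m) = gamma(m).
Pure AR (q = 0): c_0 = sigma^2 = 1, c_k = 0 for k >= 1.
Equations for k = 0 and k = 1 (AR order 1):
  gamma(0) = phi_1 gamma(1) + c_0
  gamma(1) = phi_1 gamma(0) + c_1
Substituting the second into the first: gamma(0) (1 - phi_1^2) = c_0 + phi_1 c_1, so
  gamma(0) = c_0 / (1 - phi_1^2) = 1 / (1 - (0.195)^2) = 1 / 0.961975 = 1.039528.
  gamma(1) = phi_1 gamma(0) = (0.195)(1.039528) = 0.202708.
Therefore gamma(1) = 0.2027 (to 4 decimal places).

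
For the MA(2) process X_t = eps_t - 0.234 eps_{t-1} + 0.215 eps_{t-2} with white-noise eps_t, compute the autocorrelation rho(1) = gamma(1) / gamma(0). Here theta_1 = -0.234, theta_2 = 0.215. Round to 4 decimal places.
\rho(1) = -0.2582

For an MA(q) process with theta_0 = 1, the autocovariance is
  gamma(k) = sigma^2 * sum_{i=0..q-k} theta_i * theta_{i+k},
and rho(k) = gamma(k) / gamma(0). Sigma^2 cancels.
  numerator   = (1)*(-0.234) + (-0.234)*(0.215) = -0.28431.
  denominator = (1)^2 + (-0.234)^2 + (0.215)^2 = 1.100981.
  rho(1) = -0.28431 / 1.100981 = -0.2582.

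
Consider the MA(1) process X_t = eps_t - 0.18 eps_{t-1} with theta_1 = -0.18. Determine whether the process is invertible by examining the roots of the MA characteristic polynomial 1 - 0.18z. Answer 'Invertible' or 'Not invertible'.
\text{Invertible}

The MA(q) characteristic polynomial is P(z) = 1 - 0.18z.
Invertibility requires all roots to lie outside the unit circle, i.e. |z| > 1 for every root.
This is linear in z: 1 + (-0.18) z = 0  =>  z = -1/(-0.18) = 5.555556,  |z| = 5.555556.
Moduli of all roots: 5.5556.
All moduli strictly greater than 1? Yes.
Verdict: Invertible.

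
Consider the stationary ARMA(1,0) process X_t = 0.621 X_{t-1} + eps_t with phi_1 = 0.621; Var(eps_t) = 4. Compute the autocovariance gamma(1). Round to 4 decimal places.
\gamma(1) = 4.0432

Multiply the model equation by X_{t-k} and take expectations. With theta_0 = psi_0 = 1 and psi_j the MA(infinity) weights, this gives
  gamma(k) - sum_i phi_i gamma(k-i) = c_k,
  c_k = sigma^2 * sum_{j=k..q} theta_j psi_{j-k}   (c_k = 0 for k > q),
using gamma(-m) = gamma(m).
Pure AR (q = 0): c_0 = sigma^2 = 4, c_k = 0 for k >= 1.
Equations for k = 0 and k = 1 (AR order 1):
  gamma(0) = phi_1 gamma(1) + c_0
  gamma(1) = phi_1 gamma(0) + c_1
Substituting the second into the first: gamma(0) (1 - phi_1^2) = c_0 + phi_1 c_1, so
  gamma(0) = c_0 / (1 - phi_1^2) = 4 / (1 - (0.621)^2) = 4 / 0.614359 = 6.510851.
  gamma(1) = phi_1 gamma(0) = (0.621)(6.510851) = 4.043239.
Therefore gamma(1) = 4.0432 (to 4 decimal places).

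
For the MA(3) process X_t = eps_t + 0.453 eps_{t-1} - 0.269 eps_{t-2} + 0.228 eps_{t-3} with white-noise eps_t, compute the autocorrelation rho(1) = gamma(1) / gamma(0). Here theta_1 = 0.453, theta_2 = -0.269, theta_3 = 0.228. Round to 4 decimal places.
\rho(1) = 0.2029

For an MA(q) process with theta_0 = 1, the autocovariance is
  gamma(k) = sigma^2 * sum_{i=0..q-k} theta_i * theta_{i+k},
and rho(k) = gamma(k) / gamma(0). Sigma^2 cancels.
  numerator   = (1)*(0.453) + (0.453)*(-0.269) + (-0.269)*(0.228) = 0.269811.
  denominator = (1)^2 + (0.453)^2 + (-0.269)^2 + (0.228)^2 = 1.329554.
  rho(1) = 0.269811 / 1.329554 = 0.2029.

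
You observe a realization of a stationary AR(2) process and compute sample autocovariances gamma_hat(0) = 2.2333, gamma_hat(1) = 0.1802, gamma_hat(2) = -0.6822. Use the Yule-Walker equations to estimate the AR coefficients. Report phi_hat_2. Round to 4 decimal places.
\hat\phi_{2} = -0.3140

The Yule-Walker equations for an AR(p) process read, in matrix form,
  Gamma_p phi = r_p,   with   (Gamma_p)_{ij} = gamma(|i - j|),
                       (r_p)_i = gamma(i),   i,j = 1..p.
Substitute the sample gammas (Toeplitz matrix and right-hand side of size 2):
  Gamma_p = [[2.2333, 0.1802], [0.1802, 2.2333]]
  r_p     = [0.1802, -0.6822]
Written out:
  2.2333 phi_1 + 0.1802 phi_2 = 0.1802
  0.1802 phi_1 + 2.2333 phi_2 = -0.6822
Solve by Cramer's rule:
  det = gamma(0)^2 - gamma(1)^2 = (2.2333)^2 - (0.1802)^2 = 4.98762889 - 0.03247204 = 4.95515685
  phi_hat_1 = [gamma(1) gamma(0) - gamma(1) gamma(2)] / det = [(0.1802)(2.2333) - (0.1802)(-0.6822)] / 4.95515685 = 0.5253731 / 4.95515685 = 0.106
  phi_hat_2 = [gamma(0) gamma(2) - gamma(1)^2] / det = [(2.2333)(-0.6822) - (0.1802)^2] / 4.95515685 = -1.5560293 / 4.95515685 = -0.314
So phi_hat = [0.1060, -0.3140].
Therefore phi_hat_2 = -0.3140.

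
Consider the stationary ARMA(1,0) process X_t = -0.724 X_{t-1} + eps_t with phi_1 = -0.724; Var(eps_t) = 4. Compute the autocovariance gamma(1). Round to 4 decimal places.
\gamma(1) = -6.0863

Multiply the model equation by X_{t-k} and take expectations. With theta_0 = psi_0 = 1 and psi_j the MA(infinity) weights, this gives
  gamma(k) - sum_i phi_i gamma(k-i) = c_k,
  c_k = sigma^2 * sum_{j=k..q} theta_j psi_{j-k}   (c_k = 0 for k > q),
using gamma(-m) = gamma(m).
Pure AR (q = 0): c_0 = sigma^2 = 4, c_k = 0 for k >= 1.
Equations for k = 0 and k = 1 (AR order 1):
  gamma(0) = phi_1 gamma(1) + c_0
  gamma(1) = phi_1 gamma(0) + c_1
Substituting the second into the first: gamma(0) (1 - phi_1^2) = c_0 + phi_1 c_1, so
  gamma(0) = c_0 / (1 - phi_1^2) = 4 / (1 - (-0.724)^2) = 4 / 0.475824 = 8.40647.
  gamma(1) = phi_1 gamma(0) = (-0.724)(8.40647) = -6.086284.
Therefore gamma(1) = -6.0863 (to 4 decimal places).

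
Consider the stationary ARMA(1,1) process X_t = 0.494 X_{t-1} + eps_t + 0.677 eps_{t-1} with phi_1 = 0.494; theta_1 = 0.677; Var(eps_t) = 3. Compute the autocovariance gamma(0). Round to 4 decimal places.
\gamma(0) = 8.4417

Multiply the model equation by X_{t-k} and take expectations. With theta_0 = psi_0 = 1 and psi_j the MA(infinity) weights, this gives
  gamma(k) - sum_i phi_i gamma(k-i) = c_k,
  c_k = sigma^2 * sum_{j=k..q} theta_j psi_{j-k}   (c_k = 0 for k > q),
using gamma(-m) = gamma(m).
psi-weights needed (psi_j = theta_j + sum_i phi_i psi_{j-i}):
  psi_1 = theta_1 + phi_1 = 0.677 + (0.494) = 1.171
Right-hand sides:
  c_0 = sigma^2 (1 + theta_1 psi_1) = 3 * (1 + (0.677)(1.171)) = 3 * 1.792767 = 5.378301
  c_1 = sigma^2 theta_1 = 3 * (0.677) = 2.031
  c_2 = 0
Equations for k = 0 and k = 1 (AR order 1):
  gamma(0) = phi_1 gamma(1) + c_0
  gamma(1) = phi_1 gamma(0) + c_1
Substituting the second into the first: gamma(0) (1 - phi_1^2) = c_0 + phi_1 c_1, so
  gamma(0) = (c_0 + phi_1 c_1) / (1 - phi_1^2) = (5.378301 + (0.494)(2.031)) / (1 - (0.494)^2) = 6.381615 / 0.755964 = 8.441692.
Therefore gamma(0) = 8.4417 (to 4 decimal places).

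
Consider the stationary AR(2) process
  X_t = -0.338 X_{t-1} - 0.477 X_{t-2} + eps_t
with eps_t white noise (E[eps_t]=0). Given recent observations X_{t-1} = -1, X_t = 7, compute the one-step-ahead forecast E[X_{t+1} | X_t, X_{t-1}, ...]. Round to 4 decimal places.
E[X_{t+1} \mid \mathcal F_t] = -1.8890

For an AR(p) model X_t = c + sum_i phi_i X_{t-i} + eps_t, the
one-step-ahead conditional mean is
  E[X_{t+1} | X_t, ...] = c + sum_i phi_i X_{t+1-i}.
Substitute known values:
  E[X_{t+1} | ...] = (-0.338) * (7) + (-0.477) * (-1)
                   = -1.8890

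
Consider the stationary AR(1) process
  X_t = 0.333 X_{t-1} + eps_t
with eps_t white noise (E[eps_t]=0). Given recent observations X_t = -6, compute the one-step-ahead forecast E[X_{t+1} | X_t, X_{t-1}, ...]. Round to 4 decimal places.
E[X_{t+1} \mid \mathcal F_t] = -1.9980

For an AR(p) model X_t = c + sum_i phi_i X_{t-i} + eps_t, the
one-step-ahead conditional mean is
  E[X_{t+1} | X_t, ...] = c + sum_i phi_i X_{t+1-i}.
Substitute known values:
  E[X_{t+1} | ...] = (0.333) * (-6)
                   = -1.9980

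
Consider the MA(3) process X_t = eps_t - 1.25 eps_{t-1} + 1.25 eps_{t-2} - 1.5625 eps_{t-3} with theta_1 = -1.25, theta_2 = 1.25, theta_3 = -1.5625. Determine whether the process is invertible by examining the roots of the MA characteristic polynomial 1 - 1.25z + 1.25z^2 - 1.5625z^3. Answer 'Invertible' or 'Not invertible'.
\text{Not invertible}

The MA(q) characteristic polynomial is P(z) = 1 - 1.25z + 1.25z^2 - 1.5625z^3.
Invertibility requires all roots to lie outside the unit circle, i.e. |z| > 1 for every root.
Degree 3: look for a simple real root z0 first, then factor out (1 - z/z0) and solve the remaining quadratic.
Testing z0 = 0.8: P(0.8) = 1 + (-1.25)(0.8) + (1.25)(0.8)^2 + (-1.5625)(0.8)^3
  = 1 + (-1) + (0.8) + (-0.8) = 0.  So z_0 = 0.8 is a root, |z_0| = 0.8.
Divide out the factor (1 - 1.25 z) = (1 - z/z0) (since 1/z0 = 1.25):
  P(z) = (1 - 1.25 z)(1 + (0) z + (1.25) z^2)
  [check: z-coef 0 - (1.25) = -1.25; z^2-coef 1.25 - (1.25)(0) = 1.25; z^3-coef -(1.25)(1.25) = -1.5625.]
Remaining roots from the quadratic factor 1 + (0) z + (1.25) z^2:
  Set 1 + (0) z + (1.25) z^2 = 0, i.e. a z^2 + b z + c = 0 with a = 1.25, b = 0, c = 1.
  Discriminant D = b^2 - 4ac = (0)^2 - 4*(1.25)*1 = 0 - (5) = -5.
  D < 0, so the roots are the complex-conjugate pair z = (-b +/- i sqrt(-D)) / (2a) = 0 +/- 0.8944i.
  For a conjugate pair |z|^2 = z * conj(z) = (product of roots) = c/a = 1/(1.25) = 0.8, so |z| = sqrt(0.8) = 0.8944 for both roots.
Moduli of all roots: 0.8000, 0.8944, 0.8944.
All moduli strictly greater than 1? No.
Verdict: Not invertible.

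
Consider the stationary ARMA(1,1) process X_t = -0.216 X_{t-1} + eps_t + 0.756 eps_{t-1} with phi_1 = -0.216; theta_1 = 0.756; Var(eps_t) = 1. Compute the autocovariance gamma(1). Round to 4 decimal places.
\gamma(1) = 0.4739

Multiply the model equation by X_{t-k} and take expectations. With theta_0 = psi_0 = 1 and psi_j the MA(infinity) weights, this gives
  gamma(k) - sum_i phi_i gamma(k-i) = c_k,
  c_k = sigma^2 * sum_{j=k..q} theta_j psi_{j-k}   (c_k = 0 for k > q),
using gamma(-m) = gamma(m).
psi-weights needed (psi_j = theta_j + sum_i phi_i psi_{j-i}):
  psi_1 = theta_1 + phi_1 = 0.756 + (-0.216) = 0.54
Right-hand sides:
  c_0 = sigma^2 (1 + theta_1 psi_1) = 1 * (1 + (0.756)(0.54)) = 1 * 1.40824 = 1.40824
  c_1 = sigma^2 theta_1 = 1 * (0.756) = 0.756
  c_2 = 0
Equations for k = 0 and k = 1 (AR order 1):
  gamma(0) = phi_1 gamma(1) + c_0
  gamma(1) = phi_1 gamma(0) + c_1
Substituting the second into the first: gamma(0) (1 - phi_1^2) = c_0 + phi_1 c_1, so
  gamma(0) = (c_0 + phi_1 c_1) / (1 - phi_1^2) = (1.40824 + (-0.216)(0.756)) / (1 - (-0.216)^2) = 1.244944 / 0.953344 = 1.305871.
  gamma(1) = phi_1 gamma(0) + c_1 = (-0.216)(1.305871) + (0.756) = 0.473932.
Therefore gamma(1) = 0.4739 (to 4 decimal places).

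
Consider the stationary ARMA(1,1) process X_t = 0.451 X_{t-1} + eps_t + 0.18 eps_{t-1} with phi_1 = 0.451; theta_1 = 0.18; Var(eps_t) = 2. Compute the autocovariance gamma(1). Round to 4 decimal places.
\gamma(1) = 1.7128

Multiply the model equation by X_{t-k} and take expectations. With theta_0 = psi_0 = 1 and psi_j the MA(infinity) weights, this gives
  gamma(k) - sum_i phi_i gamma(k-i) = c_k,
  c_k = sigma^2 * sum_{j=k..q} theta_j psi_{j-k}   (c_k = 0 for k > q),
using gamma(-m) = gamma(m).
psi-weights needed (psi_j = theta_j + sum_i phi_i psi_{j-i}):
  psi_1 = theta_1 + phi_1 = 0.18 + (0.451) = 0.631
Right-hand sides:
  c_0 = sigma^2 (1 + theta_1 psi_1) = 2 * (1 + (0.18)(0.631)) = 2 * 1.11358 = 2.22716
  c_1 = sigma^2 theta_1 = 2 * (0.18) = 0.36
  c_2 = 0
Equations for k = 0 and k = 1 (AR order 1):
  gamma(0) = phi_1 gamma(1) + c_0
  gamma(1) = phi_1 gamma(0) + c_1
Substituting the second into the first: gamma(0) (1 - phi_1^2) = c_0 + phi_1 c_1, so
  gamma(0) = (c_0 + phi_1 c_1) / (1 - phi_1^2) = (2.22716 + (0.451)(0.36)) / (1 - (0.451)^2) = 2.38952 / 0.796599 = 2.999652.
  gamma(1) = phi_1 gamma(0) + c_1 = (0.451)(2.999652) + (0.36) = 1.712843.
Therefore gamma(1) = 1.7128 (to 4 decimal places).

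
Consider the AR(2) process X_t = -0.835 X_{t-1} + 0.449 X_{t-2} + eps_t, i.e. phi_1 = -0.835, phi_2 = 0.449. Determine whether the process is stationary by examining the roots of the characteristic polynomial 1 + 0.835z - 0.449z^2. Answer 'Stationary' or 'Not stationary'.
\text{Not stationary}

The AR(p) characteristic polynomial is P(z) = 1 + 0.835z - 0.449z^2.
Stationarity requires all roots to lie outside the unit circle, i.e. |z| > 1 for every root.
Set 1 + (0.835) z + (-0.449) z^2 = 0, i.e. a z^2 + b z + c = 0 with a = -0.449, b = 0.835, c = 1.
Discriminant D = b^2 - 4ac = (0.835)^2 - 4*(-0.449)*1 = 0.697225 - (-1.796) = 2.493225.
D >= 0, so the roots are real: z = (-b +/- sqrt(D)) / (2a) = (-0.835 +/- 1.578995) / (-0.898).
  z_1 = (-0.835 + 1.578995) / (-0.898) = -0.8285,   |z_1| = 0.8285.
  z_2 = (-0.835 - 1.578995) / (-0.898) = 2.6882,   |z_2| = 2.6882.
Moduli of all roots: 0.8285, 2.6882.
All moduli strictly greater than 1? No.
Verdict: Not stationary.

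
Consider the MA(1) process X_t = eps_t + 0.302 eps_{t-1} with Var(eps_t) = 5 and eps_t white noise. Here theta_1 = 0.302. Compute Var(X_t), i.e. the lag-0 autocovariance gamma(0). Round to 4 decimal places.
\gamma(0) = 5.4560

For an MA(q) process X_t = eps_t + sum_i theta_i eps_{t-i} with
Var(eps_t) = sigma^2, the variance is
  gamma(0) = sigma^2 * (1 + sum_i theta_i^2).
  sum_i theta_i^2 = (0.302)^2 = 0.091204.
  gamma(0) = 5 * (1 + 0.091204) = 5 * 1.091204 = 5.45602, which rounds to 5.4560.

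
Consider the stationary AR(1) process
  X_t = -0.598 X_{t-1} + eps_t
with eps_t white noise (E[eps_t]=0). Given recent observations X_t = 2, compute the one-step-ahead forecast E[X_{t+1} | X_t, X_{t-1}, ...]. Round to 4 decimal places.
E[X_{t+1} \mid \mathcal F_t] = -1.1960

For an AR(p) model X_t = c + sum_i phi_i X_{t-i} + eps_t, the
one-step-ahead conditional mean is
  E[X_{t+1} | X_t, ...] = c + sum_i phi_i X_{t+1-i}.
Substitute known values:
  E[X_{t+1} | ...] = (-0.598) * (2)
                   = -1.1960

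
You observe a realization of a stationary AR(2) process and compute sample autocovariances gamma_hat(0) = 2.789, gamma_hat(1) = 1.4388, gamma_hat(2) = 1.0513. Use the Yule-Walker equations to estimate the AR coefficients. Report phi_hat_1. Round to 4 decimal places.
\hat\phi_{1} = 0.4380

The Yule-Walker equations for an AR(p) process read, in matrix form,
  Gamma_p phi = r_p,   with   (Gamma_p)_{ij} = gamma(|i - j|),
                       (r_p)_i = gamma(i),   i,j = 1..p.
Substitute the sample gammas (Toeplitz matrix and right-hand side of size 2):
  Gamma_p = [[2.789, 1.4388], [1.4388, 2.789]]
  r_p     = [1.4388, 1.0513]
Written out:
  2.789 phi_1 + 1.4388 phi_2 = 1.4388
  1.4388 phi_1 + 2.789 phi_2 = 1.0513
Solve by Cramer's rule:
  det = gamma(0)^2 - gamma(1)^2 = (2.789)^2 - (1.4388)^2 = 7.778521 - 2.07014544 = 5.70837556
  phi_hat_1 = [gamma(1) gamma(0) - gamma(1) gamma(2)] / det = [(1.4388)(2.789) - (1.4388)(1.0513)] / 5.70837556 = 2.50020276 / 5.70837556 = 0.438
  phi_hat_2 = [gamma(0) gamma(2) - gamma(1)^2] / det = [(2.789)(1.0513) - (1.4388)^2] / 5.70837556 = 0.86193026 / 5.70837556 = 0.151
So phi_hat = [0.4380, 0.1510].
Therefore phi_hat_1 = 0.4380.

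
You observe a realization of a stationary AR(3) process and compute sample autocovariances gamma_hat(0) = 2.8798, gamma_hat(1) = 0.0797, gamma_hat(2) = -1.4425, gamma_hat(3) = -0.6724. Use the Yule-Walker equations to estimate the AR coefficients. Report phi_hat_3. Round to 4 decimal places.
\hat\phi_{3} = -0.2660

The Yule-Walker equations for an AR(p) process read, in matrix form,
  Gamma_p phi = r_p,   with   (Gamma_p)_{ij} = gamma(|i - j|),
                       (r_p)_i = gamma(i),   i,j = 1..p.
Substitute the sample gammas (Toeplitz matrix and right-hand side of size 3):
  Gamma_p = [[2.8798, 0.0797, -1.4425], [0.0797, 2.8798, 0.0797], [-1.4425, 0.0797, 2.8798]]
  r_p     = [0.0797, -1.4425, -0.6724]
Written out (R1..R3):
  (R1) 2.8798 phi_1 + 0.0797 phi_2 - 1.4425 phi_3 = 0.0797
  (R2) 0.0797 phi_1 + 2.8798 phi_2 + 0.0797 phi_3 = -1.4425
  (R3) -1.4425 phi_1 + 0.0797 phi_2 + 2.8798 phi_3 = -0.6724
Gaussian elimination:
  R2 <- R2 - (0.0797/2.8798) R1 = R2 - (0.027676) R1:  2.877594 phi_2 + 0.119622 phi_3 = -1.444706
  R3 <- R3 - (-1.4425/2.8798) R1 = R3 - (-0.500903) R1:  0.119622 phi_2 + 2.157248 phi_3 = -0.632478
  R3 <- R3 - (0.119622/2.877594) R2 = R3 - (0.04157) R2:  2.152275 phi_3 = -0.572421
Back-substitution:
  phi_hat_3 = -0.572421 / 2.152275 = -0.265961
  phi_hat_2 = (-1.444706 - (0.119622)(-0.265961)) / 2.877594 = -0.490997
  phi_hat_1 = (0.0797 - (0.0797)(-0.490997) - (-1.4425)(-0.265961)) / 2.8798 = -0.091957
So phi_hat = [-0.0920, -0.4910, -0.2660].
Therefore phi_hat_3 = -0.2660.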